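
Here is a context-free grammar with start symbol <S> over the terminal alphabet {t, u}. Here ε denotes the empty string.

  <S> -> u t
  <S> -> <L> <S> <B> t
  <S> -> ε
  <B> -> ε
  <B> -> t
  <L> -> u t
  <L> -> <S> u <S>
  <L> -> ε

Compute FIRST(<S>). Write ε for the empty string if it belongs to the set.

{ε, t, u}

FIRST(<B>): from <B>->ε we get {ε}; from <B>->t we get {t}. So FIRST(<B>) = {ε, t}.
FIRST(<S>): from <S>->u t we get {u}; from <S>-><L> <S> <B> t we get {t, u}; from <S>->ε we get {ε}. So FIRST(<S>) = {ε, t, u}.
FIRST(<L>): from <L>->u t we get {u}; from <L>-><S> u <S> we get {t, u}; from <L>->ε we get {ε}. So FIRST(<L>) = {ε, t, u}.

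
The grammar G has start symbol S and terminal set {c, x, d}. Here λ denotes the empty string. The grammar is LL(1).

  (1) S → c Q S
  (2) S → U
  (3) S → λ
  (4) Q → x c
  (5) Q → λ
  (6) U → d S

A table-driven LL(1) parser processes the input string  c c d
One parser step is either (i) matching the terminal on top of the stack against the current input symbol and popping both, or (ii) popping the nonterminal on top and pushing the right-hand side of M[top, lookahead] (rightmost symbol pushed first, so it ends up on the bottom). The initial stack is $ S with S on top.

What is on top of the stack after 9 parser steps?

S

     Stack    Input    Action
  1  $ S      c c d $  expand S → c Q S
  2  $ S Q c  c c d $  match c
  3  $ S Q    c d $    expand Q → λ
  4  $ S      c d $    expand S → c Q S
  5  $ S Q c  c d $    match c
  6  $ S Q    d $      expand Q → λ
  7  $ S      d $      expand S → U
  8  $ U      d $      expand U → d S
  9  $ S d    d $      match d
Stack after step 9: $ S (top = S).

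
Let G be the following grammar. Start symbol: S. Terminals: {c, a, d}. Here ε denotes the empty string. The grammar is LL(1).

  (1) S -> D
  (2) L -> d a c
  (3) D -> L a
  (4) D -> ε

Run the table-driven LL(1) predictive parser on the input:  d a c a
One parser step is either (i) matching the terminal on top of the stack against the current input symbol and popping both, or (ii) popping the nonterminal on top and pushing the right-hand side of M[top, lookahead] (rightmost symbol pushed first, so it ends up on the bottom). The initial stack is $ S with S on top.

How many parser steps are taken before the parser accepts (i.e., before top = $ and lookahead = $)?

7

step 1: stack=$ S  input=d a c a $  — expand S -> D
step 2: stack=$ D  input=d a c a $  — expand D -> L a
step 3: stack=$ a L  input=d a c a $  — expand L -> d a c
step 4: stack=$ a c a d  input=d a c a $  — match d
step 5: stack=$ a c a  input=a c a $  — match a
step 6: stack=$ a c  input=c a $  — match c
step 7: stack=$ a  input=a $  — match a
Accept reached after 7 steps.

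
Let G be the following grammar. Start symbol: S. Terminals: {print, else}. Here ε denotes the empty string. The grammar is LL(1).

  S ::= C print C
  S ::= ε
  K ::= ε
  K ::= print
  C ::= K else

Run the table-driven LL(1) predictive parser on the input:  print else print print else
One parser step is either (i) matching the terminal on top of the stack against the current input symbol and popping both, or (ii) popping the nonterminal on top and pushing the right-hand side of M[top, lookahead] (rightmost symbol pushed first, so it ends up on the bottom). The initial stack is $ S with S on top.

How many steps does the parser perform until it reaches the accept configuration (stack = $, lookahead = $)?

step 1: stack=$ S  input=print else print print else $  — expand S ::= C print C
step 2: stack=$ C print C  input=print else print print else $  — expand C ::= K else
step 3: stack=$ C print else K  input=print else print print else $  — expand K ::= print
step 4: stack=$ C print else print  input=print else print print else $  — match print
step 5: stack=$ C print else  input=else print print else $  — match else
step 6: stack=$ C print  input=print print else $  — match print
step 7: stack=$ C  input=print else $  — expand C ::= K else
step 8: stack=$ else K  input=print else $  — expand K ::= print
step 9: stack=$ else print  input=print else $  — match print
step 10: stack=$ else  input=else $  — match else
Accept reached after 10 steps.

10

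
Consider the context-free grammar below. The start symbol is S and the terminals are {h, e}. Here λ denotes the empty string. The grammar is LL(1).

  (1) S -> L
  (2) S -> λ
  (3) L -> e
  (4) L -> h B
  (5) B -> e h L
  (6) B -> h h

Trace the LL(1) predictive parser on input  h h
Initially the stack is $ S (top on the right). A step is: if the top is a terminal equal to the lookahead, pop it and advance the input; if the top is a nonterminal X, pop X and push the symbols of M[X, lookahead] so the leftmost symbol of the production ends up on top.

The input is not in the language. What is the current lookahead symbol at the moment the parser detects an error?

$

step 1: stack=$ S  input=h h $  — expand S -> L
step 2: stack=$ L  input=h h $  — expand L -> h B
step 3: stack=$ B h  input=h h $  — match h
step 4: stack=$ B  input=h $  — expand B -> h h
step 5: stack=$ h h  input=h $  — match h
step 6: stack=$ h  input=$  — error: top is terminal h but lookahead is $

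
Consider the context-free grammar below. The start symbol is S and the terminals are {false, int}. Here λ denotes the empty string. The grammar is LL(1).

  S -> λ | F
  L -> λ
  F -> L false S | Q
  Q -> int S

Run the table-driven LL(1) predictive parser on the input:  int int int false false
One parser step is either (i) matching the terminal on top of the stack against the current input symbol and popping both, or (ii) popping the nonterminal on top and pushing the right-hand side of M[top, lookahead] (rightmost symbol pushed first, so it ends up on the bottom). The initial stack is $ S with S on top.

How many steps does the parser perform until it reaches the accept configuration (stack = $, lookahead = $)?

21

step 1: stack=$ S  input=int int int false false $  — expand S -> F
step 2: stack=$ F  input=int int int false false $  — expand F -> Q
step 3: stack=$ Q  input=int int int false false $  — expand Q -> int S
step 4: stack=$ S int  input=int int int false false $  — match int
step 5: stack=$ S  input=int int false false $  — expand S -> F
step 6: stack=$ F  input=int int false false $  — expand F -> Q
step 7: stack=$ Q  input=int int false false $  — expand Q -> int S
step 8: stack=$ S int  input=int int false false $  — match int
step 9: stack=$ S  input=int false false $  — expand S -> F
step 10: stack=$ F  input=int false false $  — expand F -> Q
step 11: stack=$ Q  input=int false false $  — expand Q -> int S
step 12: stack=$ S int  input=int false false $  — match int
step 13: stack=$ S  input=false false $  — expand S -> F
step 14: stack=$ F  input=false false $  — expand F -> L false S
step 15: stack=$ S false L  input=false false $  — expand L -> λ
step 16: stack=$ S false  input=false false $  — match false
step 17: stack=$ S  input=false $  — expand S -> F
step 18: stack=$ F  input=false $  — expand F -> L false S
step 19: stack=$ S false L  input=false $  — expand L -> λ
step 20: stack=$ S false  input=false $  — match false
step 21: stack=$ S  input=$  — expand S -> λ
Accept reached after 21 steps.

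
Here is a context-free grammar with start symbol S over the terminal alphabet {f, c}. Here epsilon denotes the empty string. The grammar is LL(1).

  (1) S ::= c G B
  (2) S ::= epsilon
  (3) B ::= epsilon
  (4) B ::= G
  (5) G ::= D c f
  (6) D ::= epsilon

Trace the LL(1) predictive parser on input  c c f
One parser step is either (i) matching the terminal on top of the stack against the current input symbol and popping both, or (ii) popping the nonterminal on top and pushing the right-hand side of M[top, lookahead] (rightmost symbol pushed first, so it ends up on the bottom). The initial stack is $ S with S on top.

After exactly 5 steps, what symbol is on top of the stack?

f

step 1: stack=$ S  input=c c f $  — expand S ::= c G B
step 2: stack=$ B G c  input=c c f $  — match c
step 3: stack=$ B G  input=c f $  — expand G ::= D c f
step 4: stack=$ B f c D  input=c f $  — expand D ::= epsilon
step 5: stack=$ B f c  input=c f $  — match c
Stack after step 5: $ B f (top = f).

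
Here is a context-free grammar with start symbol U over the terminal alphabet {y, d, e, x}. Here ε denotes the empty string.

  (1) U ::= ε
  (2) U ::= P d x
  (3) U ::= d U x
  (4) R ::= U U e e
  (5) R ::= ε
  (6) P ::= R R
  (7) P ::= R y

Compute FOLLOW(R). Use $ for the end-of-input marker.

FIRST(U): from U::=ε we get {ε}; from U::=P d x we get {d, e, y}; from U::=d U x we get {d}. So FIRST(U) = {ε, d, e, y}.
FIRST(R): from R::=U U e e we get {d, e, y}; from R::=ε we get {ε}. So FIRST(R) = {ε, d, e, y}.
FIRST(P): from P::=R R we get {ε, d, e, y}; from P::=R y we get {d, e, y}. So FIRST(P) = {ε, d, e, y}.
FOLLOW(U) includes $ since U is the start symbol.
FOLLOW(U): in U::=d U x, U is followed by x with FIRST {x}; in R::=U U e e (occurrence 1), U is followed by U e e with FIRST {d, e, y}; in R::=U U e e (occurrence 2), U is followed by e e with FIRST {e}. Thus FOLLOW(U) = {$, d, e, x, y}.
FOLLOW(P): in U::=P d x, P is followed by d x with FIRST {d}. Thus FOLLOW(P) = {d}.
FOLLOW(R): in P::=R R (occurrence 1), R is followed by R with FIRST {ε, d, e, y}; in P::=R R (occurrence 1), the suffix after R is nullable, so FOLLOW(R) ⊇ FOLLOW(P) = {d}; in P::=R R (occurrence 2), the suffix after R is empty, so FOLLOW(R) ⊇ FOLLOW(P) = {d}; in P::=R y, R is followed by y with FIRST {y}. Thus FOLLOW(R) = {d, e, y}.

{d, e, y}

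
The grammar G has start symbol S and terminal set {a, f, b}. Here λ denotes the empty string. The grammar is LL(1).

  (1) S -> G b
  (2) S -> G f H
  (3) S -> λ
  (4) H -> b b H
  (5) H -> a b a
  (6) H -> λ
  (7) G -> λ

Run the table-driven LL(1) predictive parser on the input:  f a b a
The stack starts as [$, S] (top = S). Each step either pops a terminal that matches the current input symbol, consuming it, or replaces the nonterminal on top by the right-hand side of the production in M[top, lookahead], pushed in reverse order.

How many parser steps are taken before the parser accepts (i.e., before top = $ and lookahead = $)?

7

     Stack    Input      Action
  1  $ S      f a b a $  expand S -> G f H
  2  $ H f G  f a b a $  expand G -> λ
  3  $ H f    f a b a $  match f
  4  $ H      a b a $    expand H -> a b a
  5  $ a b a  a b a $    match a
  6  $ a b    b a $      match b
  7  $ a      a $        match a
Accept reached after 7 steps.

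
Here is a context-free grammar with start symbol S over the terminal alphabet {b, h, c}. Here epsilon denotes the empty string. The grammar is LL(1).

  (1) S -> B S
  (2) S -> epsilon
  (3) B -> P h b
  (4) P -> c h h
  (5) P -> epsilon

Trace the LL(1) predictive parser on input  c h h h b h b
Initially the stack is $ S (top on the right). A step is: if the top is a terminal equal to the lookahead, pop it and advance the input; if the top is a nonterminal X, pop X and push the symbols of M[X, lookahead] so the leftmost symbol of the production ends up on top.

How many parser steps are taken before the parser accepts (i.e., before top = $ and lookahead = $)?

step 1: stack=$ S  input=c h h h b h b $  — expand S -> B S
step 2: stack=$ S B  input=c h h h b h b $  — expand B -> P h b
step 3: stack=$ S b h P  input=c h h h b h b $  — expand P -> c h h
step 4: stack=$ S b h h h c  input=c h h h b h b $  — match c
step 5: stack=$ S b h h h  input=h h h b h b $  — match h
step 6: stack=$ S b h h  input=h h b h b $  — match h
step 7: stack=$ S b h  input=h b h b $  — match h
step 8: stack=$ S b  input=b h b $  — match b
step 9: stack=$ S  input=h b $  — expand S -> B S
step 10: stack=$ S B  input=h b $  — expand B -> P h b
step 11: stack=$ S b h P  input=h b $  — expand P -> epsilon
step 12: stack=$ S b h  input=h b $  — match h
step 13: stack=$ S b  input=b $  — match b
step 14: stack=$ S  input=$  — expand S -> epsilon
Accept reached after 14 steps.

14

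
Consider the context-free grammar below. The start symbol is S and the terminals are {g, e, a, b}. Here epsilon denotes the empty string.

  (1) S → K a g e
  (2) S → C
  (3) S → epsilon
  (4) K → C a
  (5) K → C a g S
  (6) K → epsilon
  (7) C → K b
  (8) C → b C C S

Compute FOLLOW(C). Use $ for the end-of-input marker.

FIRST(S): from S→K a g e we get {a, b}; from S→C we get {b}; from S→epsilon we get {epsilon}. So FIRST(S) = {epsilon, a, b}.
FIRST(K): from K→C a we get {b}; from K→C a g S we get {b}; from K→epsilon we get {epsilon}. So FIRST(K) = {epsilon, b}.
FIRST(C): from C→K b we get {b}; from C→b C C S we get {b}. So FIRST(C) = {b}.
FOLLOW(S) includes $ since S is the start symbol.
FOLLOW(K): in S→K a g e, K is followed by a g e with FIRST {a}; in C→K b, K is followed by b with FIRST {b}. Thus FOLLOW(K) = {a, b}.
FOLLOW(S): in K→C a g S, the suffix after S is empty, so FOLLOW(S) ⊇ FOLLOW(K) = {a, b}; in C→b C C S, the suffix after S is empty, so FOLLOW(S) ⊇ FOLLOW(C) = {$, a, b}. Thus FOLLOW(S) = {$, a, b}.
FOLLOW(C): in S→C, the suffix after C is empty, so FOLLOW(C) ⊇ FOLLOW(S) = {$, a, b}; in K→C a, C is followed by a with FIRST {a}; in K→C a g S, C is followed by a g S with FIRST {a}; in C→b C C S (occurrence 1), C is followed by C S with FIRST {b}; in C→b C C S (occurrence 2), C is followed by S with FIRST {epsilon, a, b}; in C→b C C S (occurrence 2), the suffix after C is nullable (adds nothing new). Thus FOLLOW(C) = {$, a, b}.

{$, a, b}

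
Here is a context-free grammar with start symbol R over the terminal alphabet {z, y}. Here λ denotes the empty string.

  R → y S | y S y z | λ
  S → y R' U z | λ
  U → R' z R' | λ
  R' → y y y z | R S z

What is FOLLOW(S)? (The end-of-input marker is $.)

{$, y, z}

FIRST(R) = {λ, y}
FIRST(S) = {λ, y}
FIRST(R') = {y, z}  (via R S z)
FIRST(U) = {λ, y, z}  (via R' z R')
FOLLOW(R) includes $ since R is the start symbol.
FOLLOW(R): in R'→R S z, R is followed by S z with FIRST {y, z}. Thus FOLLOW(R) = {$, y, z}.
FOLLOW(S): in R→y S, the suffix after S is empty, so FOLLOW(S) ⊇ FOLLOW(R) = {$, y, z}; in R→y S y z, S is followed by y z with FIRST {y}; in R'→R S z, S is followed by z with FIRST {z}. Thus FOLLOW(S) = {$, y, z}.
FOLLOW(U): in S→y R' U z, U is followed by z with FIRST {z}. Thus FOLLOW(U) = {z}.
FOLLOW(R'): in S→y R' U z, R' is followed by U z with FIRST {y, z}; in U→R' z R' (occurrence 1), R' is followed by z R' with FIRST {z}; in U→R' z R' (occurrence 2), the suffix after R' is empty, so FOLLOW(R') ⊇ FOLLOW(U) = {z}. Thus FOLLOW(R') = {y, z}.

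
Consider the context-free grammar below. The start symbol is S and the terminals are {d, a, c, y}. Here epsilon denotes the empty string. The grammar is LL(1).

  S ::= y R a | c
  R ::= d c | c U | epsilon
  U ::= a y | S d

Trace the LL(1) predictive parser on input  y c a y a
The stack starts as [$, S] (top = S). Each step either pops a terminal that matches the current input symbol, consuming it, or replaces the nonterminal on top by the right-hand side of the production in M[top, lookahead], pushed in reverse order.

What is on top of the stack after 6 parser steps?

y

step 1: stack=$ S  input=y c a y a $  — expand S ::= y R a
step 2: stack=$ a R y  input=y c a y a $  — match y
step 3: stack=$ a R  input=c a y a $  — expand R ::= c U
step 4: stack=$ a U c  input=c a y a $  — match c
step 5: stack=$ a U  input=a y a $  — expand U ::= a y
step 6: stack=$ a y a  input=a y a $  — match a
Stack after step 6: $ a y (top = y).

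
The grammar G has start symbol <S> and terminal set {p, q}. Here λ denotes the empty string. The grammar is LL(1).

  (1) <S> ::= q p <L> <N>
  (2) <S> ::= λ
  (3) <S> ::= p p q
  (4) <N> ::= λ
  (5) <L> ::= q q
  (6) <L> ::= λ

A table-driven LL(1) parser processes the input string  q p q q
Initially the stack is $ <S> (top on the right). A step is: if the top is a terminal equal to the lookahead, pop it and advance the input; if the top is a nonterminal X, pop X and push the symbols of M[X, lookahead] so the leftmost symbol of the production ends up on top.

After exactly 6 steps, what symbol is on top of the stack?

<N>

     Stack          Input      Action
  1  $ <S>          q p q q $  expand <S> ::= q p <L> <N>
  2  $ <N> <L> p q  q p q q $  match q
  3  $ <N> <L> p    p q q $    match p
  4  $ <N> <L>      q q $      expand <L> ::= q q
  5  $ <N> q q      q q $      match q
  6  $ <N> q        q $        match q
Stack after step 6: $ <N> (top = <N>).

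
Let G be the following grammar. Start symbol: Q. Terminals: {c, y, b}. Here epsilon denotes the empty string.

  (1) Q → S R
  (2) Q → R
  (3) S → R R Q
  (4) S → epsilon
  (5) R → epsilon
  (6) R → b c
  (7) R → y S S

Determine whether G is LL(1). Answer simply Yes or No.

FIRST(Q) = {epsilon, b, y}
FIRST(S) = {epsilon, b, y}
FIRST(R) = {epsilon, b, y}
FOLLOW(Q) = {$, b, y}
FOLLOW(S) = {$, b, y}
FOLLOW(R) = {$, b, y}
Cell M[Q, $] receives both Q → S R and Q → R — the grammar is not LL(1).

No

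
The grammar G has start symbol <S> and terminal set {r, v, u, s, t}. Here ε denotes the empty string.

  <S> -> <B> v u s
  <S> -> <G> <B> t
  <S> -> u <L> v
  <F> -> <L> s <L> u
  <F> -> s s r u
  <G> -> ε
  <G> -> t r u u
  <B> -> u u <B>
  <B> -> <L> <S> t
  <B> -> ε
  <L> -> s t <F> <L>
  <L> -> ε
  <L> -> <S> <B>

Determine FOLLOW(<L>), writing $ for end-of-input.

FIRST(<G>) = {ε, t}
FIRST(<S>) = {s, t, u, v}  (via <B> v u s, <G> <B> t)
FIRST(<L>) = {ε, s, t, u, v}  (via <S> <B>)
FIRST(<F>) = {s, t, u, v}  (via <L> s <L> u)
FIRST(<B>) = {ε, s, t, u, v}  (via <L> <S> t)
FOLLOW(<S>) includes $ since <S> is the start symbol.
FOLLOW(<G>): in <S>-><G> <B> t, <G> is followed by <B> t with FIRST {s, t, u, v}. Thus FOLLOW(<G>) = {s, t, u, v}.
FOLLOW(<L>): in <S>->u <L> v, <L> is followed by v with FIRST {v}; in <F>-><L> s <L> u (occurrence 1), <L> is followed by s <L> u with FIRST {s}; in <F>-><L> s <L> u (occurrence 2), <L> is followed by u with FIRST {u}; in <B>-><L> <S> t, <L> is followed by <S> t with FIRST {s, t, u, v}; in <L>->s t <F> <L>, the suffix after <L> is empty (adds nothing new). Thus FOLLOW(<L>) = {s, t, u, v}.
FOLLOW(<S>): in <B>-><L> <S> t, <S> is followed by t with FIRST {t}; in <L>-><S> <B>, <S> is followed by <B> with FIRST {ε, s, t, u, v}; in <L>-><S> <B>, the suffix after <S> is nullable, so FOLLOW(<S>) ⊇ FOLLOW(<L>) = {s, t, u, v}. Thus FOLLOW(<S>) = {$, s, t, u, v}.
FOLLOW(<F>): in <L>->s t <F> <L>, <F> is followed by <L> with FIRST {ε, s, t, u, v}; in <L>->s t <F> <L>, the suffix after <F> is nullable, so FOLLOW(<F>) ⊇ FOLLOW(<L>) = {s, t, u, v}. Thus FOLLOW(<F>) = {s, t, u, v}.
FOLLOW(<B>): in <S>-><B> v u s, <B> is followed by v u s with FIRST {v}; in <S>-><G> <B> t, <B> is followed by t with FIRST {t}; in <B>->u u <B>, the suffix after <B> is empty (adds nothing new); in <L>-><S> <B>, the suffix after <B> is empty, so FOLLOW(<B>) ⊇ FOLLOW(<L>) = {s, t, u, v}. Thus FOLLOW(<B>) = {s, t, u, v}.

{s, t, u, v}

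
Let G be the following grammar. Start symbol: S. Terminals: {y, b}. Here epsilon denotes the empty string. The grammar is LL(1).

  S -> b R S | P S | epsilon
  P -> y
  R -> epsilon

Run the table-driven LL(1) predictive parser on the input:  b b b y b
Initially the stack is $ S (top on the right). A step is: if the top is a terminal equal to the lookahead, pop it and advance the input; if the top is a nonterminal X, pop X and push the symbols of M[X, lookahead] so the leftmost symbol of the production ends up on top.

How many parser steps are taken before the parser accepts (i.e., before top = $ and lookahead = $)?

16

step 1: stack=$ S  input=b b b y b $  — expand S -> b R S
step 2: stack=$ S R b  input=b b b y b $  — match b
step 3: stack=$ S R  input=b b y b $  — expand R -> epsilon
step 4: stack=$ S  input=b b y b $  — expand S -> b R S
step 5: stack=$ S R b  input=b b y b $  — match b
step 6: stack=$ S R  input=b y b $  — expand R -> epsilon
step 7: stack=$ S  input=b y b $  — expand S -> b R S
step 8: stack=$ S R b  input=b y b $  — match b
step 9: stack=$ S R  input=y b $  — expand R -> epsilon
step 10: stack=$ S  input=y b $  — expand S -> P S
step 11: stack=$ S P  input=y b $  — expand P -> y
step 12: stack=$ S y  input=y b $  — match y
step 13: stack=$ S  input=b $  — expand S -> b R S
step 14: stack=$ S R b  input=b $  — match b
step 15: stack=$ S R  input=$  — expand R -> epsilon
step 16: stack=$ S  input=$  — expand S -> epsilon
Accept reached after 16 steps.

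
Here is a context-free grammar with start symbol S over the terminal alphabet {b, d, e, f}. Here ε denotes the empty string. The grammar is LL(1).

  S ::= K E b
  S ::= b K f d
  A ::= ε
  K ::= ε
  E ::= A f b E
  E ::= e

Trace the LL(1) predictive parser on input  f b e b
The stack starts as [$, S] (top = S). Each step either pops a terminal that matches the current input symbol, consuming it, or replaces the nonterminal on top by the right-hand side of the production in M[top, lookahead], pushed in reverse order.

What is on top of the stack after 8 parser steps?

b

     Stack        Input      Action
  1  $ S          f b e b $  expand S ::= K E b
  2  $ b E K      f b e b $  expand K ::= ε
  3  $ b E        f b e b $  expand E ::= A f b E
  4  $ b E b f A  f b e b $  expand A ::= ε
  5  $ b E b f    f b e b $  match f
  6  $ b E b      b e b $    match b
  7  $ b E        e b $      expand E ::= e
  8  $ b e        e b $      match e
Stack after step 8: $ b (top = b).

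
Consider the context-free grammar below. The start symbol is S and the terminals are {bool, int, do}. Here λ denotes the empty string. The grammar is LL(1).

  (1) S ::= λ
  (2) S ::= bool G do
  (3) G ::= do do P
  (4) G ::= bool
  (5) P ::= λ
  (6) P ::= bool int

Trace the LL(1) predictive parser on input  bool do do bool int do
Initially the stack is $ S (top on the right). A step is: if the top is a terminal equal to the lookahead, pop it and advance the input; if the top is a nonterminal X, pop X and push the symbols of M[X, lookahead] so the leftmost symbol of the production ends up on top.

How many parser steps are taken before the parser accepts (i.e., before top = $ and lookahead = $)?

     Stack          Input                     Action
  1  $ S            bool do do bool int do $  expand S ::= bool G do
  2  $ do G bool    bool do do bool int do $  match bool
  3  $ do G         do do bool int do $       expand G ::= do do P
  4  $ do P do do   do do bool int do $       match do
  5  $ do P do      do bool int do $          match do
  6  $ do P         bool int do $             expand P ::= bool int
  7  $ do int bool  bool int do $             match bool
  8  $ do int       int do $                  match int
  9  $ do           do $                      match do
Accept reached after 9 steps.

9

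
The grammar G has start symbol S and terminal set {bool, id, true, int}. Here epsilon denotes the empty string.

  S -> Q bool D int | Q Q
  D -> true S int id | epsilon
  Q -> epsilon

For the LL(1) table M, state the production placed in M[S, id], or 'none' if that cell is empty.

none

FIRST(D): from D->true S int id we get {true}; from D->epsilon we get {epsilon}. So FIRST(D) = {epsilon, true}.
FIRST(Q): from Q->epsilon we get {epsilon}. So FIRST(Q) = {epsilon}.
FIRST(S): from S->Q bool D int we get {bool}; from S->Q Q we get {epsilon}. So FIRST(S) = {epsilon, bool}.
FOLLOW(S) includes $ since S is the start symbol.
FOLLOW(S): in D->true S int id, S is followed by int id with FIRST {int}. Thus FOLLOW(S) = {$, int}.
For S -> Q bool D int: FIRST(Q bool D int) = {bool}, so it goes in M[S, t] for t ∈ {bool}.
For S -> Q Q: FIRST(Q Q) = {epsilon}, so it goes in M[S, t] for t ∈ {}; since epsilon ∈ FIRST, also for every t ∈ FOLLOW(S) = {$, int}.
None of these place a production in M[S, id].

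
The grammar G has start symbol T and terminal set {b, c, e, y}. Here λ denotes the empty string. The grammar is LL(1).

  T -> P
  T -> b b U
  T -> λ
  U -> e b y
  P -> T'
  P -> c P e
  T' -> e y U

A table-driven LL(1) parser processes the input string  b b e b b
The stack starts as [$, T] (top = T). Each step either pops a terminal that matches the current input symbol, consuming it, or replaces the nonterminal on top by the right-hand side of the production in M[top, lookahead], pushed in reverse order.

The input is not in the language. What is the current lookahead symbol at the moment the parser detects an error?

     Stack    Input        Action
  1  $ T      b b e b b $  expand T -> b b U
  2  $ U b b  b b e b b $  match b
  3  $ U b    b e b b $    match b
  4  $ U      e b b $      expand U -> e b y
  5  $ y b e  e b b $      match e
  6  $ y b    b b $        match b
  7  $ y      b $          error: top is terminal y but lookahead is b

b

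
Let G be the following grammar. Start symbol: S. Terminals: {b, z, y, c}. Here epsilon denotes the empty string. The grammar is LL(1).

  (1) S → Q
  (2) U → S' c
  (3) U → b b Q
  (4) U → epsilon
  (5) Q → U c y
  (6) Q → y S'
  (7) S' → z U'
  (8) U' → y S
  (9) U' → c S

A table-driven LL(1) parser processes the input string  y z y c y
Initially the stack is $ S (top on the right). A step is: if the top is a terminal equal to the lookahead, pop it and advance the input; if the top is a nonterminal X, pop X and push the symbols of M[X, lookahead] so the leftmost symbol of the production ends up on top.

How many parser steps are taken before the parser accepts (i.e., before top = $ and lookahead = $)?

      Stack    Input        Action
   1  $ S      y z y c y $  expand S → Q
   2  $ Q      y z y c y $  expand Q → y S'
   3  $ S' y   y z y c y $  match y
   4  $ S'     z y c y $    expand S' → z U'
   5  $ U' z   z y c y $    match z
   6  $ U'     y c y $      expand U' → y S
   7  $ S y    y c y $      match y
   8  $ S      c y $        expand S → Q
   9  $ Q      c y $        expand Q → U c y
  10  $ y c U  c y $        expand U → epsilon
  11  $ y c    c y $        match c
  12  $ y      y $          match y
Accept reached after 12 steps.

12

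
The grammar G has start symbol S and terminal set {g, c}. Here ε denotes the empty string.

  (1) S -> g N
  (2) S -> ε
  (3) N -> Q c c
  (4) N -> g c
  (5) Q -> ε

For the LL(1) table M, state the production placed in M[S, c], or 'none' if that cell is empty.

FIRST(S) = {ε, g}
FIRST(Q) = {ε}
FIRST(N) = {c, g}  (via Q c c)
FOLLOW(S) includes $ since S is the start symbol.
FOLLOW(S): S appears on no right-hand side. Thus FOLLOW(S) = {$}.
For S -> g N: FIRST(g N) = {g}, so it goes in M[S, t] for t ∈ {g}.
For S -> ε: FIRST(ε) = {ε}, so it goes in M[S, t] for t ∈ {}; since ε ∈ FIRST, also for every t ∈ FOLLOW(S) = {$}.
None of these place a production in M[S, c].

none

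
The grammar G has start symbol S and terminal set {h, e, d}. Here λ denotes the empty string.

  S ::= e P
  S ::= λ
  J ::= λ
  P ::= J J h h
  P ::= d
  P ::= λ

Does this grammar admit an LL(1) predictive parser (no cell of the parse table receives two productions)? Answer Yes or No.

Yes

FIRST(S) = {λ, e}
FIRST(J) = {λ}
FIRST(P) = {λ, d, h}
FOLLOW(S) = {$}
FOLLOW(J) = {h}
FOLLOW(P) = {$}
Each cell of M receives at most one production.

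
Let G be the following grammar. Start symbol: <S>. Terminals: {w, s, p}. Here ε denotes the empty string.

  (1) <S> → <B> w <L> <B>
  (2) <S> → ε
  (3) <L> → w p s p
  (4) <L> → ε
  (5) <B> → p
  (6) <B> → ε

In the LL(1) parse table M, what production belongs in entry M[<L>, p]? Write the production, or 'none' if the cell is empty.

<L> → ε

FIRST(<L>): from <L>→w p s p we get {w}; from <L>→ε we get {ε}. So FIRST(<L>) = {ε, w}.
FIRST(<B>): from <B>→p we get {p}; from <B>→ε we get {ε}. So FIRST(<B>) = {ε, p}.
FIRST(<S>): from <S>→<B> w <L> <B> we get {p, w}; from <S>→ε we get {ε}. So FIRST(<S>) = {ε, p, w}.
FOLLOW(<S>) includes $ since <S> is the start symbol.
FOLLOW(<S>): <S> appears on no right-hand side. Thus FOLLOW(<S>) = {$}.
FOLLOW(<L>): in <S>→<B> w <L> <B>, <L> is followed by <B> with FIRST {ε, p}; in <S>→<B> w <L> <B>, the suffix after <L> is nullable, so FOLLOW(<L>) ⊇ FOLLOW(<S>) = {$}. Thus FOLLOW(<L>) = {$, p}.
For <L> → w p s p: FIRST(w p s p) = {w}, so it goes in M[<L>, t] for t ∈ {w}.
For <L> → ε: FIRST(ε) = {ε}, so it goes in M[<L>, t] for t ∈ {}; since ε ∈ FIRST, also for every t ∈ FOLLOW(<L>) = {$, p}.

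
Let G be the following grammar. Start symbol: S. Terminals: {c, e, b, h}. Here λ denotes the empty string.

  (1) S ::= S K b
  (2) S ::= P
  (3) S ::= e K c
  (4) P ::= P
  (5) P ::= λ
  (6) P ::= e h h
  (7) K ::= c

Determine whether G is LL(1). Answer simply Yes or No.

No

FIRST(S) = {λ, c, e}
FIRST(P) = {λ, e}
FIRST(K) = {c}
FOLLOW(S) = {$, c}
FOLLOW(P) = {$, c}
FOLLOW(K) = {b, c}
Cell M[P, $] receives both P ::= P and P ::= λ — the grammar is not LL(1).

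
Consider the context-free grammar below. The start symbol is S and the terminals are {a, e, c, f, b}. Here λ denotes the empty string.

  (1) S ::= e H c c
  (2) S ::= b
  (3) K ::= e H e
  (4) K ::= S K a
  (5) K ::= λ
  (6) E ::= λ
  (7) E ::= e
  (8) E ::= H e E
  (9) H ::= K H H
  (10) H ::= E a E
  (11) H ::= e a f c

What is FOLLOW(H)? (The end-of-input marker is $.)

{a, b, c, e}

FIRST(S) = {b, e}
FIRST(K) = {λ, b, e}  (via S K a)
FIRST(E) = {λ, a, b, e}  (via H e E)
FIRST(H) = {a, b, e}  (via K H H, E a E)
FOLLOW(S) includes $ since S is the start symbol.
FOLLOW(S): in K::=S K a, S is followed by K a with FIRST {a, b, e}. Thus FOLLOW(S) = {$, a, b, e}.
FOLLOW(K): in K::=S K a, K is followed by a with FIRST {a}; in H::=K H H, K is followed by H H with FIRST {a, b, e}. Thus FOLLOW(K) = {a, b, e}.
FOLLOW(H): in S::=e H c c, H is followed by c c with FIRST {c}; in K::=e H e, H is followed by e with FIRST {e}; in E::=H e E, H is followed by e E with FIRST {e}; in H::=K H H (occurrence 1), H is followed by H with FIRST {a, b, e}; in H::=K H H (occurrence 2), the suffix after H is empty (adds nothing new). Thus FOLLOW(H) = {a, b, c, e}.
FOLLOW(E): in E::=H e E, the suffix after E is empty (adds nothing new); in H::=E a E (occurrence 1), E is followed by a E with FIRST {a}; in H::=E a E (occurrence 2), the suffix after E is empty, so FOLLOW(E) ⊇ FOLLOW(H) = {a, b, c, e}. Thus FOLLOW(E) = {a, b, c, e}.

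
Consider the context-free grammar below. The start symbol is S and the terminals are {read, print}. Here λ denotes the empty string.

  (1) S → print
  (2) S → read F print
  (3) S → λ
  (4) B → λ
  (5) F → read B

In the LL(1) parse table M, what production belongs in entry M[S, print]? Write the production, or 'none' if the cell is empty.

S → print

FIRST(S): from S→print we get {print}; from S→read F print we get {read}; from S→λ we get {λ}. So FIRST(S) = {λ, print, read}.
FIRST(B): from B→λ we get {λ}. So FIRST(B) = {λ}.
FIRST(F): from F→read B we get {read}. So FIRST(F) = {read}.
FOLLOW(S) includes $ since S is the start symbol.
FOLLOW(S): S appears on no right-hand side. Thus FOLLOW(S) = {$}.
For S → print: FIRST(print) = {print}, so it goes in M[S, t] for t ∈ {print}.
For S → read F print: FIRST(read F print) = {read}, so it goes in M[S, t] for t ∈ {read}.
For S → λ: FIRST(λ) = {λ}, so it goes in M[S, t] for t ∈ {}; since λ ∈ FIRST, also for every t ∈ FOLLOW(S) = {$}.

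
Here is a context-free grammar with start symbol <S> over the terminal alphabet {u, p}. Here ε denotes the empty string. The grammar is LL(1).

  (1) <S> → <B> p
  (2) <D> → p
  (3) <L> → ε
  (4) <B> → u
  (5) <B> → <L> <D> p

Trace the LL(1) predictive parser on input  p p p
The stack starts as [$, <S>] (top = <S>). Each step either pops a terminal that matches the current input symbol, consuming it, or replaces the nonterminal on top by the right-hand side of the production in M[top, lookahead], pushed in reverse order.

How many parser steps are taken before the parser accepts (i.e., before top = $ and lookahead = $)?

step 1: stack=$ <S>  input=p p p $  — expand <S> → <B> p
step 2: stack=$ p <B>  input=p p p $  — expand <B> → <L> <D> p
step 3: stack=$ p p <D> <L>  input=p p p $  — expand <L> → ε
step 4: stack=$ p p <D>  input=p p p $  — expand <D> → p
step 5: stack=$ p p p  input=p p p $  — match p
step 6: stack=$ p p  input=p p $  — match p
step 7: stack=$ p  input=p $  — match p
Accept reached after 7 steps.

7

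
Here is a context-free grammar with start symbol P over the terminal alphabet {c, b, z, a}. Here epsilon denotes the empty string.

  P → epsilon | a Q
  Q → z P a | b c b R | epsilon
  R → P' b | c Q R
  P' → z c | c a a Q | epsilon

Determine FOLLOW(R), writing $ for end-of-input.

FIRST(P) = {epsilon, a}
FIRST(Q) = {epsilon, b, z}
FIRST(P') = {epsilon, c, z}
FIRST(R) = {b, c, z}  (via P' b)
FOLLOW(P) includes $ since P is the start symbol.
FOLLOW(P): in Q→z P a, P is followed by a with FIRST {a}. Thus FOLLOW(P) = {$, a}.
FOLLOW(P'): in R→P' b, P' is followed by b with FIRST {b}. Thus FOLLOW(P') = {b}.
FOLLOW(Q): in P→a Q, the suffix after Q is empty, so FOLLOW(Q) ⊇ FOLLOW(P) = {$, a}; in R→c Q R, Q is followed by R with FIRST {b, c, z}; in P'→c a a Q, the suffix after Q is empty, so FOLLOW(Q) ⊇ FOLLOW(P') = {b}. Thus FOLLOW(Q) = {$, a, b, c, z}.
FOLLOW(R): in Q→b c b R, the suffix after R is empty, so FOLLOW(R) ⊇ FOLLOW(Q) = {$, a, b, c, z}; in R→c Q R, the suffix after R is empty (adds nothing new). Thus FOLLOW(R) = {$, a, b, c, z}.

{$, a, b, c, z}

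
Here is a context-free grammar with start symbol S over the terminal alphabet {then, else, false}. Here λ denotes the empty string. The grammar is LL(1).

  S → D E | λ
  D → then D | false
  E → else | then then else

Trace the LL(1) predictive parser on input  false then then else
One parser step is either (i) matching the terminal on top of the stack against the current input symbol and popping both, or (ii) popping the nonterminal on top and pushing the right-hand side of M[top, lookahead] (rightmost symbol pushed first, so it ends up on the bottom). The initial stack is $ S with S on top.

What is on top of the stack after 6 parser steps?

else

     Stack             Input                   Action
  1  $ S               false then then else $  expand S → D E
  2  $ E D             false then then else $  expand D → false
  3  $ E false         false then then else $  match false
  4  $ E               then then else $        expand E → then then else
  5  $ else then then  then then else $        match then
  6  $ else then       then else $             match then
Stack after step 6: $ else (top = else).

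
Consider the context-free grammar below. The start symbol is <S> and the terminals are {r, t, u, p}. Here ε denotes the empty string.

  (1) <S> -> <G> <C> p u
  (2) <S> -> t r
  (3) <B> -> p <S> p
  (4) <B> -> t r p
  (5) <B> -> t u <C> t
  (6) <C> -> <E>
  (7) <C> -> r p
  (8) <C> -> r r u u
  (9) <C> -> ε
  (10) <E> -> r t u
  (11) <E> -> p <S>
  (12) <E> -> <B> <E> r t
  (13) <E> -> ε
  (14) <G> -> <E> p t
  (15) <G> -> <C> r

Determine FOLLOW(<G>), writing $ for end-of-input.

{p, r, t}

FIRST(<B>): from <B>->p <S> p we get {p}; from <B>->t r p we get {t}; from <B>->t u <C> t we get {t}. So FIRST(<B>) = {p, t}.
FIRST(<E>): from <E>->r t u we get {r}; from <E>->p <S> we get {p}; from <E>-><B> <E> r t we get {p, t}; from <E>->ε we get {ε}. So FIRST(<E>) = {ε, p, r, t}.
FIRST(<C>): from <C>-><E> we get {ε, p, r, t}; from <C>->r p we get {r}; from <C>->r r u u we get {r}; from <C>->ε we get {ε}. So FIRST(<C>) = {ε, p, r, t}.
FIRST(<G>): from <G>-><E> p t we get {p, r, t}; from <G>-><C> r we get {p, r, t}. So FIRST(<G>) = {p, r, t}.
FIRST(<S>): from <S>-><G> <C> p u we get {p, r, t}; from <S>->t r we get {t}. So FIRST(<S>) = {p, r, t}.
FOLLOW(<S>) includes $ since <S> is the start symbol.
FOLLOW(<B>): in <E>-><B> <E> r t, <B> is followed by <E> r t with FIRST {p, r, t}. Thus FOLLOW(<B>) = {p, r, t}.
FOLLOW(<C>): in <S>-><G> <C> p u, <C> is followed by p u with FIRST {p}; in <B>->t u <C> t, <C> is followed by t with FIRST {t}; in <G>-><C> r, <C> is followed by r with FIRST {r}. Thus FOLLOW(<C>) = {p, r, t}.
FOLLOW(<E>): in <C>-><E>, the suffix after <E> is empty, so FOLLOW(<E>) ⊇ FOLLOW(<C>) = {p, r, t}; in <E>-><B> <E> r t, <E> is followed by r t with FIRST {r}; in <G>-><E> p t, <E> is followed by p t with FIRST {p}. Thus FOLLOW(<E>) = {p, r, t}.
FOLLOW(<S>): in <B>->p <S> p, <S> is followed by p with FIRST {p}; in <E>->p <S>, the suffix after <S> is empty, so FOLLOW(<S>) ⊇ FOLLOW(<E>) = {p, r, t}. Thus FOLLOW(<S>) = {$, p, r, t}.
FOLLOW(<G>): in <S>-><G> <C> p u, <G> is followed by <C> p u with FIRST {p, r, t}. Thus FOLLOW(<G>) = {p, r, t}.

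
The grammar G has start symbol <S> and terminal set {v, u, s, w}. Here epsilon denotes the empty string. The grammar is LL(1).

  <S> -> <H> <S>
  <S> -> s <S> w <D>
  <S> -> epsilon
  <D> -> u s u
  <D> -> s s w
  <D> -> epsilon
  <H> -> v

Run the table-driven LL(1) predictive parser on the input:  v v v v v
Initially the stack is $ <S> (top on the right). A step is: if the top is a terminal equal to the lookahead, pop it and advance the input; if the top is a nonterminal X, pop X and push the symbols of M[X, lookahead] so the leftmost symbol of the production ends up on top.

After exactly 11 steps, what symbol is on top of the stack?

v

step 1: stack=$ <S>  input=v v v v v $  — expand <S> -> <H> <S>
step 2: stack=$ <S> <H>  input=v v v v v $  — expand <H> -> v
step 3: stack=$ <S> v  input=v v v v v $  — match v
step 4: stack=$ <S>  input=v v v v $  — expand <S> -> <H> <S>
step 5: stack=$ <S> <H>  input=v v v v $  — expand <H> -> v
step 6: stack=$ <S> v  input=v v v v $  — match v
step 7: stack=$ <S>  input=v v v $  — expand <S> -> <H> <S>
step 8: stack=$ <S> <H>  input=v v v $  — expand <H> -> v
step 9: stack=$ <S> v  input=v v v $  — match v
step 10: stack=$ <S>  input=v v $  — expand <S> -> <H> <S>
step 11: stack=$ <S> <H>  input=v v $  — expand <H> -> v
Stack after step 11: $ <S> v (top = v).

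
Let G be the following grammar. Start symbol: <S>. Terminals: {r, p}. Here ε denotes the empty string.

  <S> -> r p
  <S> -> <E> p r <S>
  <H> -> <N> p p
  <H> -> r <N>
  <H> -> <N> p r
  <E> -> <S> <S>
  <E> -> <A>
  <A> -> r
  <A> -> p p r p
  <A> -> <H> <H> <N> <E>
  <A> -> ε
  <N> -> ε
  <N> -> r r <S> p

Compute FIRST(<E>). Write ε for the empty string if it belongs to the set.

FIRST(<N>): from <N>->ε we get {ε}; from <N>->r r <S> p we get {r}. So FIRST(<N>) = {ε, r}.
FIRST(<H>): from <H>-><N> p p we get {p, r}; from <H>->r <N> we get {r}; from <H>-><N> p r we get {p, r}. So FIRST(<H>) = {p, r}.
FIRST(<A>): from <A>->r we get {r}; from <A>->p p r p we get {p}; from <A>-><H> <H> <N> <E> we get {p, r}; from <A>->ε we get {ε}. So FIRST(<A>) = {ε, p, r}.
FIRST(<S>): from <S>->r p we get {r}; from <S>-><E> p r <S> we get {p, r}. So FIRST(<S>) = {p, r}.
FIRST(<E>): from <E>-><S> <S> we get {p, r}; from <E>-><A> we get {ε, p, r}. So FIRST(<E>) = {ε, p, r}.

{ε, p, r}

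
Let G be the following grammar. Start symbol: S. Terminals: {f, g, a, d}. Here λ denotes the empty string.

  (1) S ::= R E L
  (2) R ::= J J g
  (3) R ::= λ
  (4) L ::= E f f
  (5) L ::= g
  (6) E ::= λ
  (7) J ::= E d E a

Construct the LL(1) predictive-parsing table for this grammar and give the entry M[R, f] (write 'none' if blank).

FIRST(E) = {λ}
FIRST(L) = {f, g}  (via E f f)
FIRST(J) = {d}  (via E d E a)
FIRST(R) = {λ, d}  (via J J g)
FIRST(S) = {d, f, g}  (via R E L)
FOLLOW(S) includes $ since S is the start symbol.
FOLLOW(R): in S::=R E L, R is followed by E L with FIRST {f, g}. Thus FOLLOW(R) = {f, g}.
For R ::= J J g: FIRST(J J g) = {d}, so it goes in M[R, t] for t ∈ {d}.
For R ::= λ: FIRST(λ) = {λ}, so it goes in M[R, t] for t ∈ {}; since λ ∈ FIRST, also for every t ∈ FOLLOW(R) = {f, g}.

R ::= λ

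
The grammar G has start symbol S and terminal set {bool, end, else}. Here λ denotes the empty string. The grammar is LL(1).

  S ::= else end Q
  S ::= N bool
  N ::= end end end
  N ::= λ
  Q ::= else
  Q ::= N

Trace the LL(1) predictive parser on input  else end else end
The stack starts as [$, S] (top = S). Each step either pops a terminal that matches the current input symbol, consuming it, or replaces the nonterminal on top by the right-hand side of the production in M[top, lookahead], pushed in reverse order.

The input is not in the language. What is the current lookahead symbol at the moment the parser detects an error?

     Stack         Input                Action
  1  $ S           else end else end $  expand S ::= else end Q
  2  $ Q end else  else end else end $  match else
  3  $ Q end       end else end $       match end
  4  $ Q           else end $           expand Q ::= else
  5  $ else        else end $           match else
  6  $             end $                error: stack empty but input remains

end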